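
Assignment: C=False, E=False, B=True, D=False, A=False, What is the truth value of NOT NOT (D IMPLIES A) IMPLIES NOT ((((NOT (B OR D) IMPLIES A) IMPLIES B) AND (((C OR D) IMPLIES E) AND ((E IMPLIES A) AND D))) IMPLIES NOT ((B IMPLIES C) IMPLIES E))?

Substituting C=False, E=False, B=True, D=False, A=False:
D IMPLIES A = False IMPLIES False = True
NOT (D IMPLIES A) = NOT True = False
NOT NOT (D IMPLIES A) = NOT False = True
B OR D = True OR False = True
NOT (B OR D) = NOT True = False
NOT (B OR D) IMPLIES A = False IMPLIES False = True
(NOT (B OR D) IMPLIES A) IMPLIES B = True IMPLIES True = True
C OR D = False OR False = False
(C OR D) IMPLIES E = False IMPLIES False = True
E IMPLIES A = False IMPLIES False = True
(E IMPLIES A) AND D = True AND False = False
((C OR D) IMPLIES E) AND ((E IMPLIES A) AND D) = True AND False = False
((NOT (B OR D) IMPLIES A) IMPLIES B) AND (((C OR D) IMPLIES E) AND ((E IMPLIES A) AND D)) = True AND False = False
B IMPLIES C = True IMPLIES False = False
(B IMPLIES C) IMPLIES E = False IMPLIES False = True
NOT ((B IMPLIES C) IMPLIES E) = NOT True = False
(((NOT (B OR D) IMPLIES A) IMPLIES B) AND (((C OR D) IMPLIES E) AND ((E IMPLIES A) AND D))) IMPLIES NOT ((B IMPLIES C) IMPLIES E) = False IMPLIES False = True
NOT ((((NOT (B OR D) IMPLIES A) IMPLIES B) AND (((C OR D) IMPLIES E) AND ((E IMPLIES A) AND D))) IMPLIES NOT ((B IMPLIES C) IMPLIES E)) = NOT True = False
NOT NOT (D IMPLIES A) IMPLIES NOT ((((NOT (B OR D) IMPLIES A) IMPLIES B) AND (((C OR D) IMPLIES E) AND ((E IMPLIES A) AND D))) IMPLIES NOT ((B IMPLIES C) IMPLIES E)) = True IMPLIES False = False

False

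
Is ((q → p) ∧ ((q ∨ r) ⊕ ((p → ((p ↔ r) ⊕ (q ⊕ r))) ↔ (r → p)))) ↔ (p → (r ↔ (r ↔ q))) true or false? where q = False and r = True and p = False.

q → p = False → False = True
q ∨ r = False ∨ True = True
p ↔ r = False ↔ True = False
q ⊕ r = False ⊕ True = True
(p ↔ r) ⊕ (q ⊕ r) = False ⊕ True = True
p → ((p ↔ r) ⊕ (q ⊕ r)) = False → True = True
r → p = True → False = False
(p → ((p ↔ r) ⊕ (q ⊕ r))) ↔ (r → p) = True ↔ False = False
(q ∨ r) ⊕ ((p → ((p ↔ r) ⊕ (q ⊕ r))) ↔ (r → p)) = True ⊕ False = True
(q → p) ∧ ((q ∨ r) ⊕ ((p → ((p ↔ r) ⊕ (q ⊕ r))) ↔ (r → p))) = True ∧ True = True
r ↔ q = True ↔ False = False
r ↔ (r ↔ q) = True ↔ False = False
p → (r ↔ (r ↔ q)) = False → False = True
((q → p) ∧ ((q ∨ r) ⊕ ((p → ((p ↔ r) ⊕ (q ⊕ r))) ↔ (r → p)))) ↔ (p → (r ↔ (r ↔ q))) = True ↔ True = True

True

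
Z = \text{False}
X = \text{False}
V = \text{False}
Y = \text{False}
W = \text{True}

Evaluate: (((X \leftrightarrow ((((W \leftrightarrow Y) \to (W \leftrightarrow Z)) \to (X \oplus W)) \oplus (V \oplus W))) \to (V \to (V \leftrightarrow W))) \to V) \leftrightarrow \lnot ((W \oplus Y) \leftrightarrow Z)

\text{False}

Substituting Z=\text{False}, X=\text{False}, V=\text{False}, Y=\text{False}, W=\text{True}:
W \leftrightarrow Y = \text{True} \leftrightarrow \text{False} = \text{False}
W \leftrightarrow Z = \text{True} \leftrightarrow \text{False} = \text{False}
(W \leftrightarrow Y) \to (W \leftrightarrow Z) = \text{False} \to \text{False} = \text{True}
X \oplus W = \text{False} \oplus \text{True} = \text{True}
((W \leftrightarrow Y) \to (W \leftrightarrow Z)) \to (X \oplus W) = \text{True} \to \text{True} = \text{True}
V \oplus W = \text{False} \oplus \text{True} = \text{True}
(((W \leftrightarrow Y) \to (W \leftrightarrow Z)) \to (X \oplus W)) \oplus (V \oplus W) = \text{True} \oplus \text{True} = \text{False}
X \leftrightarrow ((((W \leftrightarrow Y) \to (W \leftrightarrow Z)) \to (X \oplus W)) \oplus (V \oplus W)) = \text{False} \leftrightarrow \text{False} = \text{True}
V \leftrightarrow W = \text{False} \leftrightarrow \text{True} = \text{False}
V \to (V \leftrightarrow W) = \text{False} \to \text{False} = \text{True}
(X \leftrightarrow ((((W \leftrightarrow Y) \to (W \leftrightarrow Z)) \to (X \oplus W)) \oplus (V \oplus W))) \to (V \to (V \leftrightarrow W)) = \text{True} \to \text{True} = \text{True}
((X \leftrightarrow ((((W \leftrightarrow Y) \to (W \leftrightarrow Z)) \to (X \oplus W)) \oplus (V \oplus W))) \to (V \to (V \leftrightarrow W))) \to V = \text{True} \to \text{False} = \text{False}
W \oplus Y = \text{True} \oplus \text{False} = \text{True}
(W \oplus Y) \leftrightarrow Z = \text{True} \leftrightarrow \text{False} = \text{False}
\lnot ((W \oplus Y) \leftrightarrow Z) = \lnot \text{False} = \text{True}
(((X \leftrightarrow ((((W \leftrightarrow Y) \to (W \leftrightarrow Z)) \to (X \oplus W)) \oplus (V \oplus W))) \to (V \to (V \leftrightarrow W))) \to V) \leftrightarrow \lnot ((W \oplus Y) \leftrightarrow Z) = \text{False} \leftrightarrow \text{True} = \text{False}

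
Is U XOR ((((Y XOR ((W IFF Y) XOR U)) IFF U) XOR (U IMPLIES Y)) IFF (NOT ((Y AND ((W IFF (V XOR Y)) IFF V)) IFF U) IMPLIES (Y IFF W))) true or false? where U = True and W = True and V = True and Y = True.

Substituting U=True, W=True, V=True, Y=True:
W IFF Y = True IFF True = True
(W IFF Y) XOR U = True XOR True = False
Y XOR ((W IFF Y) XOR U) = True XOR False = True
(Y XOR ((W IFF Y) XOR U)) IFF U = True IFF True = True
U IMPLIES Y = True IMPLIES True = True
((Y XOR ((W IFF Y) XOR U)) IFF U) XOR (U IMPLIES Y) = True XOR True = False
V XOR Y = True XOR True = False
W IFF (V XOR Y) = True IFF False = False
(W IFF (V XOR Y)) IFF V = False IFF True = False
Y AND ((W IFF (V XOR Y)) IFF V) = True AND False = False
(Y AND ((W IFF (V XOR Y)) IFF V)) IFF U = False IFF True = False
NOT ((Y AND ((W IFF (V XOR Y)) IFF V)) IFF U) = NOT False = True
Y IFF W = True IFF True = True
NOT ((Y AND ((W IFF (V XOR Y)) IFF V)) IFF U) IMPLIES (Y IFF W) = True IMPLIES True = True
(((Y XOR ((W IFF Y) XOR U)) IFF U) XOR (U IMPLIES Y)) IFF (NOT ((Y AND ((W IFF (V XOR Y)) IFF V)) IFF U) IMPLIES (Y IFF W)) = False IFF True = False
U XOR ((((Y XOR ((W IFF Y) XOR U)) IFF U) XOR (U IMPLIES Y)) IFF (NOT ((Y AND ((W IFF (V XOR Y)) IFF V)) IFF U) IMPLIES (Y IFF W))) = True XOR False = True

True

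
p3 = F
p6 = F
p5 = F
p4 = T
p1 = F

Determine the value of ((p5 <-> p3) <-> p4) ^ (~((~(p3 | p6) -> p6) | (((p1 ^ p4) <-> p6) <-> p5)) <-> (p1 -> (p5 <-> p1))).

p5 <-> p3 = F <-> F = T
(p5 <-> p3) <-> p4 = T <-> T = T
p3 | p6 = F | F = F
~(p3 | p6) = ~F = T
~(p3 | p6) -> p6 = T -> F = F
p1 ^ p4 = F ^ T = T
(p1 ^ p4) <-> p6 = T <-> F = F
((p1 ^ p4) <-> p6) <-> p5 = F <-> F = T
(~(p3 | p6) -> p6) | (((p1 ^ p4) <-> p6) <-> p5) = F | T = T
~((~(p3 | p6) -> p6) | (((p1 ^ p4) <-> p6) <-> p5)) = ~T = F
p5 <-> p1 = F <-> F = T
p1 -> (p5 <-> p1) = F -> T = T
~((~(p3 | p6) -> p6) | (((p1 ^ p4) <-> p6) <-> p5)) <-> (p1 -> (p5 <-> p1)) = F <-> T = F
((p5 <-> p3) <-> p4) ^ (~((~(p3 | p6) -> p6) | (((p1 ^ p4) <-> p6) <-> p5)) <-> (p1 -> (p5 <-> p1))) = T ^ F = T

T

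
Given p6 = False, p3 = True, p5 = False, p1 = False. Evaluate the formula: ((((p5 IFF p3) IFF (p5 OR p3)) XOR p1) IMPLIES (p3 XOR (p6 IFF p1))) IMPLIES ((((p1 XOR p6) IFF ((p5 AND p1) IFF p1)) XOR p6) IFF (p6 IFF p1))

Substituting p6=False, p3=True, p5=False, p1=False:
p5 IFF p3 = False IFF True = False
p5 OR p3 = False OR True = True
(p5 IFF p3) IFF (p5 OR p3) = False IFF True = False
((p5 IFF p3) IFF (p5 OR p3)) XOR p1 = False XOR False = False
p6 IFF p1 = False IFF False = True
p3 XOR (p6 IFF p1) = True XOR True = False
(((p5 IFF p3) IFF (p5 OR p3)) XOR p1) IMPLIES (p3 XOR (p6 IFF p1)) = False IMPLIES False = True
p1 XOR p6 = False XOR False = False
p5 AND p1 = False AND False = False
(p5 AND p1) IFF p1 = False IFF False = True
(p1 XOR p6) IFF ((p5 AND p1) IFF p1) = False IFF True = False
((p1 XOR p6) IFF ((p5 AND p1) IFF p1)) XOR p6 = False XOR False = False
p6 IFF p1 = False IFF False = True
(((p1 XOR p6) IFF ((p5 AND p1) IFF p1)) XOR p6) IFF (p6 IFF p1) = False IFF True = False
((((p5 IFF p3) IFF (p5 OR p3)) XOR p1) IMPLIES (p3 XOR (p6 IFF p1))) IMPLIES ((((p1 XOR p6) IFF ((p5 AND p1) IFF p1)) XOR p6) IFF (p6 IFF p1)) = True IMPLIES False = False

False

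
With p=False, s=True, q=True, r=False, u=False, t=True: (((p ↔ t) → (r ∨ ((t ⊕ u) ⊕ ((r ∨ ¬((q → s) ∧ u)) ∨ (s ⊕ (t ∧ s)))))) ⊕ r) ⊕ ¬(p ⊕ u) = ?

p ↔ t = False ↔ True = False
t ⊕ u = True ⊕ False = True
q → s = True → True = True
(q → s) ∧ u = True ∧ False = False
¬((q → s) ∧ u) = ¬False = True
r ∨ ¬((q → s) ∧ u) = False ∨ True = True
t ∧ s = True ∧ True = True
s ⊕ (t ∧ s) = True ⊕ True = False
(r ∨ ¬((q → s) ∧ u)) ∨ (s ⊕ (t ∧ s)) = True ∨ False = True
(t ⊕ u) ⊕ ((r ∨ ¬((q → s) ∧ u)) ∨ (s ⊕ (t ∧ s))) = True ⊕ True = False
r ∨ ((t ⊕ u) ⊕ ((r ∨ ¬((q → s) ∧ u)) ∨ (s ⊕ (t ∧ s)))) = False ∨ False = False
(p ↔ t) → (r ∨ ((t ⊕ u) ⊕ ((r ∨ ¬((q → s) ∧ u)) ∨ (s ⊕ (t ∧ s))))) = False → False = True
((p ↔ t) → (r ∨ ((t ⊕ u) ⊕ ((r ∨ ¬((q → s) ∧ u)) ∨ (s ⊕ (t ∧ s)))))) ⊕ r = True ⊕ False = True
p ⊕ u = False ⊕ False = False
¬(p ⊕ u) = ¬False = True
(((p ↔ t) → (r ∨ ((t ⊕ u) ⊕ ((r ∨ ¬((q → s) ∧ u)) ∨ (s ⊕ (t ∧ s)))))) ⊕ r) ⊕ ¬(p ⊕ u) = True ⊕ True = False

False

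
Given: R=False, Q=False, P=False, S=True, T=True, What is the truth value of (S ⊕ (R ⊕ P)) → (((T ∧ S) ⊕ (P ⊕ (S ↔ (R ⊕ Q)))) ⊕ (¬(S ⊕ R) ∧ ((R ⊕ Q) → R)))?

Substituting R=False, Q=False, P=False, S=True, T=True:
R ⊕ P = False ⊕ False = False
S ⊕ (R ⊕ P) = True ⊕ False = True
T ∧ S = True ∧ True = True
R ⊕ Q = False ⊕ False = False
S ↔ (R ⊕ Q) = True ↔ False = False
P ⊕ (S ↔ (R ⊕ Q)) = False ⊕ False = False
(T ∧ S) ⊕ (P ⊕ (S ↔ (R ⊕ Q))) = True ⊕ False = True
S ⊕ R = True ⊕ False = True
¬(S ⊕ R) = ¬True = False
R ⊕ Q = False ⊕ False = False
(R ⊕ Q) → R = False → False = True
¬(S ⊕ R) ∧ ((R ⊕ Q) → R) = False ∧ True = False
((T ∧ S) ⊕ (P ⊕ (S ↔ (R ⊕ Q)))) ⊕ (¬(S ⊕ R) ∧ ((R ⊕ Q) → R)) = True ⊕ False = True
(S ⊕ (R ⊕ P)) → (((T ∧ S) ⊕ (P ⊕ (S ↔ (R ⊕ Q)))) ⊕ (¬(S ⊕ R) ∧ ((R ⊕ Q) → R))) = True → True = True

True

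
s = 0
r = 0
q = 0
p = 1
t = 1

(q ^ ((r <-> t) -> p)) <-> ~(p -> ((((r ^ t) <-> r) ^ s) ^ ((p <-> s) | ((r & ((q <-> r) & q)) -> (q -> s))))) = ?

0

r <-> t = 0 <-> 1 = 0
(r <-> t) -> p = 0 -> 1 = 1
q ^ ((r <-> t) -> p) = 0 ^ 1 = 1
r ^ t = 0 ^ 1 = 1
(r ^ t) <-> r = 1 <-> 0 = 0
((r ^ t) <-> r) ^ s = 0 ^ 0 = 0
p <-> s = 1 <-> 0 = 0
q <-> r = 0 <-> 0 = 1
(q <-> r) & q = 1 & 0 = 0
r & ((q <-> r) & q) = 0 & 0 = 0
q -> s = 0 -> 0 = 1
(r & ((q <-> r) & q)) -> (q -> s) = 0 -> 1 = 1
(p <-> s) | ((r & ((q <-> r) & q)) -> (q -> s)) = 0 | 1 = 1
(((r ^ t) <-> r) ^ s) ^ ((p <-> s) | ((r & ((q <-> r) & q)) -> (q -> s))) = 0 ^ 1 = 1
p -> ((((r ^ t) <-> r) ^ s) ^ ((p <-> s) | ((r & ((q <-> r) & q)) -> (q -> s)))) = 1 -> 1 = 1
~(p -> ((((r ^ t) <-> r) ^ s) ^ ((p <-> s) | ((r & ((q <-> r) & q)) -> (q -> s))))) = ~1 = 0
(q ^ ((r <-> t) -> p)) <-> ~(p -> ((((r ^ t) <-> r) ^ s) ^ ((p <-> s) | ((r & ((q <-> r) & q)) -> (q -> s))))) = 1 <-> 0 = 0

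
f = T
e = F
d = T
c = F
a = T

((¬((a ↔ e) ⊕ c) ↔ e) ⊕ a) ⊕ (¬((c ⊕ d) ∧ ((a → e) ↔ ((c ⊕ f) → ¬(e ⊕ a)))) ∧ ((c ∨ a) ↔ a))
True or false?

a ↔ e = T ↔ F = F
(a ↔ e) ⊕ c = F ⊕ F = F
¬((a ↔ e) ⊕ c) = ¬F = T
¬((a ↔ e) ⊕ c) ↔ e = T ↔ F = F
(¬((a ↔ e) ⊕ c) ↔ e) ⊕ a = F ⊕ T = T
c ⊕ d = F ⊕ T = T
a → e = T → F = F
c ⊕ f = F ⊕ T = T
e ⊕ a = F ⊕ T = T
¬(e ⊕ a) = ¬T = F
(c ⊕ f) → ¬(e ⊕ a) = T → F = F
(a → e) ↔ ((c ⊕ f) → ¬(e ⊕ a)) = F ↔ F = T
(c ⊕ d) ∧ ((a → e) ↔ ((c ⊕ f) → ¬(e ⊕ a))) = T ∧ T = T
¬((c ⊕ d) ∧ ((a → e) ↔ ((c ⊕ f) → ¬(e ⊕ a)))) = ¬T = F
c ∨ a = F ∨ T = T
(c ∨ a) ↔ a = T ↔ T = T
¬((c ⊕ d) ∧ ((a → e) ↔ ((c ⊕ f) → ¬(e ⊕ a)))) ∧ ((c ∨ a) ↔ a) = F ∧ T = F
((¬((a ↔ e) ⊕ c) ↔ e) ⊕ a) ⊕ (¬((c ⊕ d) ∧ ((a → e) ↔ ((c ⊕ f) → ¬(e ⊕ a)))) ∧ ((c ∨ a) ↔ a)) = T ⊕ F = T

T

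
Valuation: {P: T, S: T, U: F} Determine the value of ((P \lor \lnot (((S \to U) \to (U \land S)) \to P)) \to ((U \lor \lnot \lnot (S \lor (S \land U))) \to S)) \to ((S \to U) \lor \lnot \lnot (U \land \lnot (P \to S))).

F

S \to U = T \to F = F
U \land S = F \land T = F
(S \to U) \to (U \land S) = F \to F = T
((S \to U) \to (U \land S)) \to P = T \to T = T
\lnot (((S \to U) \to (U \land S)) \to P) = \lnot T = F
P \lor \lnot (((S \to U) \to (U \land S)) \to P) = T \lor F = T
S \land U = T \land F = F
S \lor (S \land U) = T \lor F = T
\lnot (S \lor (S \land U)) = \lnot T = F
\lnot \lnot (S \lor (S \land U)) = \lnot F = T
U \lor \lnot \lnot (S \lor (S \land U)) = F \lor T = T
(U \lor \lnot \lnot (S \lor (S \land U))) \to S = T \to T = T
(P \lor \lnot (((S \to U) \to (U \land S)) \to P)) \to ((U \lor \lnot \lnot (S \lor (S \land U))) \to S) = T \to T = T
S \to U = T \to F = F
P \to S = T \to T = T
\lnot (P \to S) = \lnot T = F
U \land \lnot (P \to S) = F \land F = F
\lnot (U \land \lnot (P \to S)) = \lnot F = T
\lnot \lnot (U \land \lnot (P \to S)) = \lnot T = F
(S \to U) \lor \lnot \lnot (U \land \lnot (P \to S)) = F \lor F = F
((P \lor \lnot (((S \to U) \to (U \land S)) \to P)) \to ((U \lor \lnot \lnot (S \lor (S \land U))) \to S)) \to ((S \to U) \lor \lnot \lnot (U \land \lnot (P \to S))) = T \to F = F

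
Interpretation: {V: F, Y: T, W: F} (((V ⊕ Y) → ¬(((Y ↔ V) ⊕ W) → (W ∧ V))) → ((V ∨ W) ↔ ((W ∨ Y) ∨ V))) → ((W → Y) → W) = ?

V ⊕ Y = F ⊕ T = T
Y ↔ V = T ↔ F = F
(Y ↔ V) ⊕ W = F ⊕ F = F
W ∧ V = F ∧ F = F
((Y ↔ V) ⊕ W) → (W ∧ V) = F → F = T
¬(((Y ↔ V) ⊕ W) → (W ∧ V)) = ¬T = F
(V ⊕ Y) → ¬(((Y ↔ V) ⊕ W) → (W ∧ V)) = T → F = F
V ∨ W = F ∨ F = F
W ∨ Y = F ∨ T = T
(W ∨ Y) ∨ V = T ∨ F = T
(V ∨ W) ↔ ((W ∨ Y) ∨ V) = F ↔ T = F
((V ⊕ Y) → ¬(((Y ↔ V) ⊕ W) → (W ∧ V))) → ((V ∨ W) ↔ ((W ∨ Y) ∨ V)) = F → F = T
W → Y = F → T = T
(W → Y) → W = T → F = F
(((V ⊕ Y) → ¬(((Y ↔ V) ⊕ W) → (W ∧ V))) → ((V ∨ W) ↔ ((W ∨ Y) ∨ V))) → ((W → Y) → W) = T → F = F

F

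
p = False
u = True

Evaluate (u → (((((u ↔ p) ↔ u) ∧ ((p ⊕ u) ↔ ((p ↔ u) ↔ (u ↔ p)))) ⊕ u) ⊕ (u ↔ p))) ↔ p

u ↔ p = True ↔ False = False
(u ↔ p) ↔ u = False ↔ True = False
p ⊕ u = False ⊕ True = True
p ↔ u = False ↔ True = False
u ↔ p = True ↔ False = False
(p ↔ u) ↔ (u ↔ p) = False ↔ False = True
(p ⊕ u) ↔ ((p ↔ u) ↔ (u ↔ p)) = True ↔ True = True
((u ↔ p) ↔ u) ∧ ((p ⊕ u) ↔ ((p ↔ u) ↔ (u ↔ p))) = False ∧ True = False
(((u ↔ p) ↔ u) ∧ ((p ⊕ u) ↔ ((p ↔ u) ↔ (u ↔ p)))) ⊕ u = False ⊕ True = True
u ↔ p = True ↔ False = False
((((u ↔ p) ↔ u) ∧ ((p ⊕ u) ↔ ((p ↔ u) ↔ (u ↔ p)))) ⊕ u) ⊕ (u ↔ p) = True ⊕ False = True
u → (((((u ↔ p) ↔ u) ∧ ((p ⊕ u) ↔ ((p ↔ u) ↔ (u ↔ p)))) ⊕ u) ⊕ (u ↔ p)) = True → True = True
(u → (((((u ↔ p) ↔ u) ∧ ((p ⊕ u) ↔ ((p ↔ u) ↔ (u ↔ p)))) ⊕ u) ⊕ (u ↔ p))) ↔ p = True ↔ False = False

False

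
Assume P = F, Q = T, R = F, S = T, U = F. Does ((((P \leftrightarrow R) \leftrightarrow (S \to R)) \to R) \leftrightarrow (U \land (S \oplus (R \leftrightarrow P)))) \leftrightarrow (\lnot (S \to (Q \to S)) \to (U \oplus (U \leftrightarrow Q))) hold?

P \leftrightarrow R = F \leftrightarrow F = T
S \to R = T \to F = F
(P \leftrightarrow R) \leftrightarrow (S \to R) = T \leftrightarrow F = F
((P \leftrightarrow R) \leftrightarrow (S \to R)) \to R = F \to F = T
R \leftrightarrow P = F \leftrightarrow F = T
S \oplus (R \leftrightarrow P) = T \oplus T = F
U \land (S \oplus (R \leftrightarrow P)) = F \land F = F
(((P \leftrightarrow R) \leftrightarrow (S \to R)) \to R) \leftrightarrow (U \land (S \oplus (R \leftrightarrow P))) = T \leftrightarrow F = F
Q \to S = T \to T = T
S \to (Q \to S) = T \to T = T
\lnot (S \to (Q \to S)) = \lnot T = F
U \leftrightarrow Q = F \leftrightarrow T = F
U \oplus (U \leftrightarrow Q) = F \oplus F = F
\lnot (S \to (Q \to S)) \to (U \oplus (U \leftrightarrow Q)) = F \to F = T
((((P \leftrightarrow R) \leftrightarrow (S \to R)) \to R) \leftrightarrow (U \land (S \oplus (R \leftrightarrow P)))) \leftrightarrow (\lnot (S \to (Q \to S)) \to (U \oplus (U \leftrightarrow Q))) = F \leftrightarrow T = F

F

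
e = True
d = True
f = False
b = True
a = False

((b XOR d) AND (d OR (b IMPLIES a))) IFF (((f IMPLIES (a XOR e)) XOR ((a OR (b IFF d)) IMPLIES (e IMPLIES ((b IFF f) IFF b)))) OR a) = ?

b XOR d = True XOR True = False
b IMPLIES a = True IMPLIES False = False
d OR (b IMPLIES a) = True OR False = True
(b XOR d) AND (d OR (b IMPLIES a)) = False AND True = False
a XOR e = False XOR True = True
f IMPLIES (a XOR e) = False IMPLIES True = True
b IFF d = True IFF True = True
a OR (b IFF d) = False OR True = True
b IFF f = True IFF False = False
(b IFF f) IFF b = False IFF True = False
e IMPLIES ((b IFF f) IFF b) = True IMPLIES False = False
(a OR (b IFF d)) IMPLIES (e IMPLIES ((b IFF f) IFF b)) = True IMPLIES False = False
(f IMPLIES (a XOR e)) XOR ((a OR (b IFF d)) IMPLIES (e IMPLIES ((b IFF f) IFF b))) = True XOR False = True
((f IMPLIES (a XOR e)) XOR ((a OR (b IFF d)) IMPLIES (e IMPLIES ((b IFF f) IFF b)))) OR a = True OR False = True
((b XOR d) AND (d OR (b IMPLIES a))) IFF (((f IMPLIES (a XOR e)) XOR ((a OR (b IFF d)) IMPLIES (e IMPLIES ((b IFF f) IFF b)))) OR a) = False IFF True = False

False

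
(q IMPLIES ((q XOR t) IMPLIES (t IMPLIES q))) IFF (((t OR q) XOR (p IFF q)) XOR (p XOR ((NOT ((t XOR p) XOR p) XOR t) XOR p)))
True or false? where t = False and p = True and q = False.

q XOR t = False XOR False = False
t IMPLIES q = False IMPLIES False = True
(q XOR t) IMPLIES (t IMPLIES q) = False IMPLIES True = True
q IMPLIES ((q XOR t) IMPLIES (t IMPLIES q)) = False IMPLIES True = True
t OR q = False OR False = False
p IFF q = True IFF False = False
(t OR q) XOR (p IFF q) = False XOR False = False
t XOR p = False XOR True = True
(t XOR p) XOR p = True XOR True = False
NOT ((t XOR p) XOR p) = NOT False = True
NOT ((t XOR p) XOR p) XOR t = True XOR False = True
(NOT ((t XOR p) XOR p) XOR t) XOR p = True XOR True = False
p XOR ((NOT ((t XOR p) XOR p) XOR t) XOR p) = True XOR False = True
((t OR q) XOR (p IFF q)) XOR (p XOR ((NOT ((t XOR p) XOR p) XOR t) XOR p)) = False XOR True = True
(q IMPLIES ((q XOR t) IMPLIES (t IMPLIES q))) IFF (((t OR q) XOR (p IFF q)) XOR (p XOR ((NOT ((t XOR p) XOR p) XOR t) XOR p))) = True IFF True = True

True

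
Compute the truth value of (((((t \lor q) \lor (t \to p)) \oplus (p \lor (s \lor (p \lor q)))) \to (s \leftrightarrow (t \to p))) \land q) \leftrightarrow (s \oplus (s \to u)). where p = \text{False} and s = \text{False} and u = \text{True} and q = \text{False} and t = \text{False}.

\text{False}

Substituting p=\text{False}, s=\text{False}, u=\text{True}, q=\text{False}, t=\text{False}:
t \lor q = \text{False} \lor \text{False} = \text{False}
t \to p = \text{False} \to \text{False} = \text{True}
(t \lor q) \lor (t \to p) = \text{False} \lor \text{True} = \text{True}
p \lor q = \text{False} \lor \text{False} = \text{False}
s \lor (p \lor q) = \text{False} \lor \text{False} = \text{False}
p \lor (s \lor (p \lor q)) = \text{False} \lor \text{False} = \text{False}
((t \lor q) \lor (t \to p)) \oplus (p \lor (s \lor (p \lor q))) = \text{True} \oplus \text{False} = \text{True}
t \to p = \text{False} \to \text{False} = \text{True}
s \leftrightarrow (t \to p) = \text{False} \leftrightarrow \text{True} = \text{False}
(((t \lor q) \lor (t \to p)) \oplus (p \lor (s \lor (p \lor q)))) \to (s \leftrightarrow (t \to p)) = \text{True} \to \text{False} = \text{False}
((((t \lor q) \lor (t \to p)) \oplus (p \lor (s \lor (p \lor q)))) \to (s \leftrightarrow (t \to p))) \land q = \text{False} \land \text{False} = \text{False}
s \to u = \text{False} \to \text{True} = \text{True}
s \oplus (s \to u) = \text{False} \oplus \text{True} = \text{True}
(((((t \lor q) \lor (t \to p)) \oplus (p \lor (s \lor (p \lor q)))) \to (s \leftrightarrow (t \to p))) \land q) \leftrightarrow (s \oplus (s \to u)) = \text{False} \leftrightarrow \text{True} = \text{False}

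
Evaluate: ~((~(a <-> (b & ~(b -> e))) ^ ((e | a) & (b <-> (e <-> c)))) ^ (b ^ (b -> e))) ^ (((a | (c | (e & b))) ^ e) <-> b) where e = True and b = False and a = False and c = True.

Substituting e=True, b=False, a=False, c=True:
b -> e = False -> True = True
~(b -> e) = ~True = False
b & ~(b -> e) = False & False = False
a <-> (b & ~(b -> e)) = False <-> False = True
~(a <-> (b & ~(b -> e))) = ~True = False
e | a = True | False = True
e <-> c = True <-> True = True
b <-> (e <-> c) = False <-> True = False
(e | a) & (b <-> (e <-> c)) = True & False = False
~(a <-> (b & ~(b -> e))) ^ ((e | a) & (b <-> (e <-> c))) = False ^ False = False
b -> e = False -> True = True
b ^ (b -> e) = False ^ True = True
(~(a <-> (b & ~(b -> e))) ^ ((e | a) & (b <-> (e <-> c)))) ^ (b ^ (b -> e)) = False ^ True = True
~((~(a <-> (b & ~(b -> e))) ^ ((e | a) & (b <-> (e <-> c)))) ^ (b ^ (b -> e))) = ~True = False
e & b = True & False = False
c | (e & b) = True | False = True
a | (c | (e & b)) = False | True = True
(a | (c | (e & b))) ^ e = True ^ True = False
((a | (c | (e & b))) ^ e) <-> b = False <-> False = True
~((~(a <-> (b & ~(b -> e))) ^ ((e | a) & (b <-> (e <-> c)))) ^ (b ^ (b -> e))) ^ (((a | (c | (e & b))) ^ e) <-> b) = False ^ True = True

True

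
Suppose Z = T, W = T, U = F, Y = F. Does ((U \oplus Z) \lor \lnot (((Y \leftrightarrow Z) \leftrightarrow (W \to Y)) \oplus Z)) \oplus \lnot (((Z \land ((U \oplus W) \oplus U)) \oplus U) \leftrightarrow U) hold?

F

Substituting Z=T, W=T, U=F, Y=F:
U \oplus Z = F \oplus T = T
Y \leftrightarrow Z = F \leftrightarrow T = F
W \to Y = T \to F = F
(Y \leftrightarrow Z) \leftrightarrow (W \to Y) = F \leftrightarrow F = T
((Y \leftrightarrow Z) \leftrightarrow (W \to Y)) \oplus Z = T \oplus T = F
\lnot (((Y \leftrightarrow Z) \leftrightarrow (W \to Y)) \oplus Z) = \lnot F = T
(U \oplus Z) \lor \lnot (((Y \leftrightarrow Z) \leftrightarrow (W \to Y)) \oplus Z) = T \lor T = T
U \oplus W = F \oplus T = T
(U \oplus W) \oplus U = T \oplus F = T
Z \land ((U \oplus W) \oplus U) = T \land T = T
(Z \land ((U \oplus W) \oplus U)) \oplus U = T \oplus F = T
((Z \land ((U \oplus W) \oplus U)) \oplus U) \leftrightarrow U = T \leftrightarrow F = F
\lnot (((Z \land ((U \oplus W) \oplus U)) \oplus U) \leftrightarrow U) = \lnot F = T
((U \oplus Z) \lor \lnot (((Y \leftrightarrow Z) \leftrightarrow (W \to Y)) \oplus Z)) \oplus \lnot (((Z \land ((U \oplus W) \oplus U)) \oplus U) \leftrightarrow U) = T \oplus T = F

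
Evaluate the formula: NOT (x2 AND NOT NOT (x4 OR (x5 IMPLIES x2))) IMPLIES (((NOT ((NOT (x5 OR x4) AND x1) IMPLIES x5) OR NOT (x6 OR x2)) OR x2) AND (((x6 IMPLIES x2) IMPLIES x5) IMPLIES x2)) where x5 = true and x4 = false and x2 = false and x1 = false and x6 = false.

x5 IMPLIES x2 = true IMPLIES false = false
x4 OR (x5 IMPLIES x2) = false OR false = false
NOT (x4 OR (x5 IMPLIES x2)) = NOT false = true
NOT NOT (x4 OR (x5 IMPLIES x2)) = NOT true = false
x2 AND NOT NOT (x4 OR (x5 IMPLIES x2)) = false AND false = false
NOT (x2 AND NOT NOT (x4 OR (x5 IMPLIES x2))) = NOT false = true
x5 OR x4 = true OR false = true
NOT (x5 OR x4) = NOT true = false
NOT (x5 OR x4) AND x1 = false AND false = false
(NOT (x5 OR x4) AND x1) IMPLIES x5 = false IMPLIES true = true
NOT ((NOT (x5 OR x4) AND x1) IMPLIES x5) = NOT true = false
x6 OR x2 = false OR false = false
NOT (x6 OR x2) = NOT false = true
NOT ((NOT (x5 OR x4) AND x1) IMPLIES x5) OR NOT (x6 OR x2) = false OR true = true
(NOT ((NOT (x5 OR x4) AND x1) IMPLIES x5) OR NOT (x6 OR x2)) OR x2 = true OR false = true
x6 IMPLIES x2 = false IMPLIES false = true
(x6 IMPLIES x2) IMPLIES x5 = true IMPLIES true = true
((x6 IMPLIES x2) IMPLIES x5) IMPLIES x2 = true IMPLIES false = false
((NOT ((NOT (x5 OR x4) AND x1) IMPLIES x5) OR NOT (x6 OR x2)) OR x2) AND (((x6 IMPLIES x2) IMPLIES x5) IMPLIES x2) = true AND false = false
NOT (x2 AND NOT NOT (x4 OR (x5 IMPLIES x2))) IMPLIES (((NOT ((NOT (x5 OR x4) AND x1) IMPLIES x5) OR NOT (x6 OR x2)) OR x2) AND (((x6 IMPLIES x2) IMPLIES x5) IMPLIES x2)) = true IMPLIES false = false

false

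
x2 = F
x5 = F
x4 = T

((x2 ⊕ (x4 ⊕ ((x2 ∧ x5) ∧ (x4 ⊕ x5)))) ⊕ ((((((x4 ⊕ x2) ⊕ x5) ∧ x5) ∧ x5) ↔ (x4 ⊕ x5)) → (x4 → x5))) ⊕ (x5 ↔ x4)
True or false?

F

Substituting x2=F, x5=F, x4=T:
x2 ∧ x5 = F ∧ F = F
x4 ⊕ x5 = T ⊕ F = T
(x2 ∧ x5) ∧ (x4 ⊕ x5) = F ∧ T = F
x4 ⊕ ((x2 ∧ x5) ∧ (x4 ⊕ x5)) = T ⊕ F = T
x2 ⊕ (x4 ⊕ ((x2 ∧ x5) ∧ (x4 ⊕ x5))) = F ⊕ T = T
x4 ⊕ x2 = T ⊕ F = T
(x4 ⊕ x2) ⊕ x5 = T ⊕ F = T
((x4 ⊕ x2) ⊕ x5) ∧ x5 = T ∧ F = F
(((x4 ⊕ x2) ⊕ x5) ∧ x5) ∧ x5 = F ∧ F = F
x4 ⊕ x5 = T ⊕ F = T
((((x4 ⊕ x2) ⊕ x5) ∧ x5) ∧ x5) ↔ (x4 ⊕ x5) = F ↔ T = F
x4 → x5 = T → F = F
(((((x4 ⊕ x2) ⊕ x5) ∧ x5) ∧ x5) ↔ (x4 ⊕ x5)) → (x4 → x5) = F → F = T
(x2 ⊕ (x4 ⊕ ((x2 ∧ x5) ∧ (x4 ⊕ x5)))) ⊕ ((((((x4 ⊕ x2) ⊕ x5) ∧ x5) ∧ x5) ↔ (x4 ⊕ x5)) → (x4 → x5)) = T ⊕ T = F
x5 ↔ x4 = F ↔ T = F
((x2 ⊕ (x4 ⊕ ((x2 ∧ x5) ∧ (x4 ⊕ x5)))) ⊕ ((((((x4 ⊕ x2) ⊕ x5) ∧ x5) ∧ x5) ↔ (x4 ⊕ x5)) → (x4 → x5))) ⊕ (x5 ↔ x4) = F ⊕ F = F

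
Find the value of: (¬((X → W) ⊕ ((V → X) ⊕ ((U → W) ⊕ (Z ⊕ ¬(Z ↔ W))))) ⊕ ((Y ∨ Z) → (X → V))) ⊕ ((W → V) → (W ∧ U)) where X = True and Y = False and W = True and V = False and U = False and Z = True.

Substituting X=True, Y=False, W=True, V=False, U=False, Z=True:
X → W = True → True = True
V → X = False → True = True
U → W = False → True = True
Z ↔ W = True ↔ True = True
¬(Z ↔ W) = ¬True = False
Z ⊕ ¬(Z ↔ W) = True ⊕ False = True
(U → W) ⊕ (Z ⊕ ¬(Z ↔ W)) = True ⊕ True = False
(V → X) ⊕ ((U → W) ⊕ (Z ⊕ ¬(Z ↔ W))) = True ⊕ False = True
(X → W) ⊕ ((V → X) ⊕ ((U → W) ⊕ (Z ⊕ ¬(Z ↔ W)))) = True ⊕ True = False
¬((X → W) ⊕ ((V → X) ⊕ ((U → W) ⊕ (Z ⊕ ¬(Z ↔ W))))) = ¬False = True
Y ∨ Z = False ∨ True = True
X → V = True → False = False
(Y ∨ Z) → (X → V) = True → False = False
¬((X → W) ⊕ ((V → X) ⊕ ((U → W) ⊕ (Z ⊕ ¬(Z ↔ W))))) ⊕ ((Y ∨ Z) → (X → V)) = True ⊕ False = True
W → V = True → False = False
W ∧ U = True ∧ False = False
(W → V) → (W ∧ U) = False → False = True
(¬((X → W) ⊕ ((V → X) ⊕ ((U → W) ⊕ (Z ⊕ ¬(Z ↔ W))))) ⊕ ((Y ∨ Z) → (X → V))) ⊕ ((W → V) → (W ∧ U)) = True ⊕ True = False

False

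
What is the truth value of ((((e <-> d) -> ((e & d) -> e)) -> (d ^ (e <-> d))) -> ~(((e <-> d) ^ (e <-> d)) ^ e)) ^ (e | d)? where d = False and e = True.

False

e <-> d = True <-> False = False
e & d = True & False = False
(e & d) -> e = False -> True = True
(e <-> d) -> ((e & d) -> e) = False -> True = True
e <-> d = True <-> False = False
d ^ (e <-> d) = False ^ False = False
((e <-> d) -> ((e & d) -> e)) -> (d ^ (e <-> d)) = True -> False = False
e <-> d = True <-> False = False
e <-> d = True <-> False = False
(e <-> d) ^ (e <-> d) = False ^ False = False
((e <-> d) ^ (e <-> d)) ^ e = False ^ True = True
~(((e <-> d) ^ (e <-> d)) ^ e) = ~True = False
(((e <-> d) -> ((e & d) -> e)) -> (d ^ (e <-> d))) -> ~(((e <-> d) ^ (e <-> d)) ^ e) = False -> False = True
e | d = True | False = True
((((e <-> d) -> ((e & d) -> e)) -> (d ^ (e <-> d))) -> ~(((e <-> d) ^ (e <-> d)) ^ e)) ^ (e | d) = True ^ True = False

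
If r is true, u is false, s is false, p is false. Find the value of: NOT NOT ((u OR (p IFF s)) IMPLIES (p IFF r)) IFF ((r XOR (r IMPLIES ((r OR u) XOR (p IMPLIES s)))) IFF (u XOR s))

p IFF s = false IFF false = true
u OR (p IFF s) = false OR true = true
p IFF r = false IFF true = false
(u OR (p IFF s)) IMPLIES (p IFF r) = true IMPLIES false = false
NOT ((u OR (p IFF s)) IMPLIES (p IFF r)) = NOT false = true
NOT NOT ((u OR (p IFF s)) IMPLIES (p IFF r)) = NOT true = false
r OR u = true OR false = true
p IMPLIES s = false IMPLIES false = true
(r OR u) XOR (p IMPLIES s) = true XOR true = false
r IMPLIES ((r OR u) XOR (p IMPLIES s)) = true IMPLIES false = false
r XOR (r IMPLIES ((r OR u) XOR (p IMPLIES s))) = true XOR false = true
u XOR s = false XOR false = false
(r XOR (r IMPLIES ((r OR u) XOR (p IMPLIES s)))) IFF (u XOR s) = true IFF false = false
NOT NOT ((u OR (p IFF s)) IMPLIES (p IFF r)) IFF ((r XOR (r IMPLIES ((r OR u) XOR (p IMPLIES s)))) IFF (u XOR s)) = false IFF false = true

true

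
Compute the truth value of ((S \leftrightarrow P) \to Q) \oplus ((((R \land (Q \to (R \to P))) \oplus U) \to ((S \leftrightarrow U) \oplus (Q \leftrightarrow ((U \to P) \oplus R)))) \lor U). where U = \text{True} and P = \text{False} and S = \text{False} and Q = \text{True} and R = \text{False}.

\text{False}

S \leftrightarrow P = \text{False} \leftrightarrow \text{False} = \text{True}
(S \leftrightarrow P) \to Q = \text{True} \to \text{True} = \text{True}
R \to P = \text{False} \to \text{False} = \text{True}
Q \to (R \to P) = \text{True} \to \text{True} = \text{True}
R \land (Q \to (R \to P)) = \text{False} \land \text{True} = \text{False}
(R \land (Q \to (R \to P))) \oplus U = \text{False} \oplus \text{True} = \text{True}
S \leftrightarrow U = \text{False} \leftrightarrow \text{True} = \text{False}
U \to P = \text{True} \to \text{False} = \text{False}
(U \to P) \oplus R = \text{False} \oplus \text{False} = \text{False}
Q \leftrightarrow ((U \to P) \oplus R) = \text{True} \leftrightarrow \text{False} = \text{False}
(S \leftrightarrow U) \oplus (Q \leftrightarrow ((U \to P) \oplus R)) = \text{False} \oplus \text{False} = \text{False}
((R \land (Q \to (R \to P))) \oplus U) \to ((S \leftrightarrow U) \oplus (Q \leftrightarrow ((U \to P) \oplus R))) = \text{True} \to \text{False} = \text{False}
(((R \land (Q \to (R \to P))) \oplus U) \to ((S \leftrightarrow U) \oplus (Q \leftrightarrow ((U \to P) \oplus R)))) \lor U = \text{False} \lor \text{True} = \text{True}
((S \leftrightarrow P) \to Q) \oplus ((((R \land (Q \to (R \to P))) \oplus U) \to ((S \leftrightarrow U) \oplus (Q \leftrightarrow ((U \to P) \oplus R)))) \lor U) = \text{True} \oplus \text{True} = \text{False}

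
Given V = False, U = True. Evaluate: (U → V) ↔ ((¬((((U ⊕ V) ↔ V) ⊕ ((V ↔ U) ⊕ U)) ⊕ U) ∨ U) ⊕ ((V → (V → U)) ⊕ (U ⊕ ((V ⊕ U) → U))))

U → V = True → False = False
U ⊕ V = True ⊕ False = True
(U ⊕ V) ↔ V = True ↔ False = False
V ↔ U = False ↔ True = False
(V ↔ U) ⊕ U = False ⊕ True = True
((U ⊕ V) ↔ V) ⊕ ((V ↔ U) ⊕ U) = False ⊕ True = True
(((U ⊕ V) ↔ V) ⊕ ((V ↔ U) ⊕ U)) ⊕ U = True ⊕ True = False
¬((((U ⊕ V) ↔ V) ⊕ ((V ↔ U) ⊕ U)) ⊕ U) = ¬False = True
¬((((U ⊕ V) ↔ V) ⊕ ((V ↔ U) ⊕ U)) ⊕ U) ∨ U = True ∨ True = True
V → U = False → True = True
V → (V → U) = False → True = True
V ⊕ U = False ⊕ True = True
(V ⊕ U) → U = True → True = True
U ⊕ ((V ⊕ U) → U) = True ⊕ True = False
(V → (V → U)) ⊕ (U ⊕ ((V ⊕ U) → U)) = True ⊕ False = True
(¬((((U ⊕ V) ↔ V) ⊕ ((V ↔ U) ⊕ U)) ⊕ U) ∨ U) ⊕ ((V → (V → U)) ⊕ (U ⊕ ((V ⊕ U) → U))) = True ⊕ True = False
(U → V) ↔ ((¬((((U ⊕ V) ↔ V) ⊕ ((V ↔ U) ⊕ U)) ⊕ U) ∨ U) ⊕ ((V → (V → U)) ⊕ (U ⊕ ((V ⊕ U) → U)))) = False ↔ False = True

True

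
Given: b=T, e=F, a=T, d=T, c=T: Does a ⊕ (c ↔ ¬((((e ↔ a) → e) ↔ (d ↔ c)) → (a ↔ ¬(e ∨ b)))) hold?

e ↔ a = F ↔ T = F
(e ↔ a) → e = F → F = T
d ↔ c = T ↔ T = T
((e ↔ a) → e) ↔ (d ↔ c) = T ↔ T = T
e ∨ b = F ∨ T = T
¬(e ∨ b) = ¬T = F
a ↔ ¬(e ∨ b) = T ↔ F = F
(((e ↔ a) → e) ↔ (d ↔ c)) → (a ↔ ¬(e ∨ b)) = T → F = F
¬((((e ↔ a) → e) ↔ (d ↔ c)) → (a ↔ ¬(e ∨ b))) = ¬F = T
c ↔ ¬((((e ↔ a) → e) ↔ (d ↔ c)) → (a ↔ ¬(e ∨ b))) = T ↔ T = T
a ⊕ (c ↔ ¬((((e ↔ a) → e) ↔ (d ↔ c)) → (a ↔ ¬(e ∨ b)))) = T ⊕ T = F

F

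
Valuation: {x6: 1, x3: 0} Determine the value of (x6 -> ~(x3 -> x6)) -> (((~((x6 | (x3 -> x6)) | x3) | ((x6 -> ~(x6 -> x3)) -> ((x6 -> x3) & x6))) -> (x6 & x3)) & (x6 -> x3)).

x3 -> x6 = 0 -> 1 = 1
~(x3 -> x6) = ~1 = 0
x6 -> ~(x3 -> x6) = 1 -> 0 = 0
x3 -> x6 = 0 -> 1 = 1
x6 | (x3 -> x6) = 1 | 1 = 1
(x6 | (x3 -> x6)) | x3 = 1 | 0 = 1
~((x6 | (x3 -> x6)) | x3) = ~1 = 0
x6 -> x3 = 1 -> 0 = 0
~(x6 -> x3) = ~0 = 1
x6 -> ~(x6 -> x3) = 1 -> 1 = 1
x6 -> x3 = 1 -> 0 = 0
(x6 -> x3) & x6 = 0 & 1 = 0
(x6 -> ~(x6 -> x3)) -> ((x6 -> x3) & x6) = 1 -> 0 = 0
~((x6 | (x3 -> x6)) | x3) | ((x6 -> ~(x6 -> x3)) -> ((x6 -> x3) & x6)) = 0 | 0 = 0
x6 & x3 = 1 & 0 = 0
(~((x6 | (x3 -> x6)) | x3) | ((x6 -> ~(x6 -> x3)) -> ((x6 -> x3) & x6))) -> (x6 & x3) = 0 -> 0 = 1
x6 -> x3 = 1 -> 0 = 0
((~((x6 | (x3 -> x6)) | x3) | ((x6 -> ~(x6 -> x3)) -> ((x6 -> x3) & x6))) -> (x6 & x3)) & (x6 -> x3) = 1 & 0 = 0
(x6 -> ~(x3 -> x6)) -> (((~((x6 | (x3 -> x6)) | x3) | ((x6 -> ~(x6 -> x3)) -> ((x6 -> x3) & x6))) -> (x6 & x3)) & (x6 -> x3)) = 0 -> 0 = 1

1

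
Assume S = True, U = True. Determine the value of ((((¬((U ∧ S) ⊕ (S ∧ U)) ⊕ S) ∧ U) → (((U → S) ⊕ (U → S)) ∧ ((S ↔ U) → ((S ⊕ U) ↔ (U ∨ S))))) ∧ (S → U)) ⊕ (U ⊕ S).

Substituting S=True, U=True:
U ∧ S = True ∧ True = True
S ∧ U = True ∧ True = True
(U ∧ S) ⊕ (S ∧ U) = True ⊕ True = False
¬((U ∧ S) ⊕ (S ∧ U)) = ¬False = True
¬((U ∧ S) ⊕ (S ∧ U)) ⊕ S = True ⊕ True = False
(¬((U ∧ S) ⊕ (S ∧ U)) ⊕ S) ∧ U = False ∧ True = False
U → S = True → True = True
U → S = True → True = True
(U → S) ⊕ (U → S) = True ⊕ True = False
S ↔ U = True ↔ True = True
S ⊕ U = True ⊕ True = False
U ∨ S = True ∨ True = True
(S ⊕ U) ↔ (U ∨ S) = False ↔ True = False
(S ↔ U) → ((S ⊕ U) ↔ (U ∨ S)) = True → False = False
((U → S) ⊕ (U → S)) ∧ ((S ↔ U) → ((S ⊕ U) ↔ (U ∨ S))) = False ∧ False = False
((¬((U ∧ S) ⊕ (S ∧ U)) ⊕ S) ∧ U) → (((U → S) ⊕ (U → S)) ∧ ((S ↔ U) → ((S ⊕ U) ↔ (U ∨ S)))) = False → False = True
S → U = True → True = True
(((¬((U ∧ S) ⊕ (S ∧ U)) ⊕ S) ∧ U) → (((U → S) ⊕ (U → S)) ∧ ((S ↔ U) → ((S ⊕ U) ↔ (U ∨ S))))) ∧ (S → U) = True ∧ True = True
U ⊕ S = True ⊕ True = False
((((¬((U ∧ S) ⊕ (S ∧ U)) ⊕ S) ∧ U) → (((U → S) ⊕ (U → S)) ∧ ((S ↔ U) → ((S ⊕ U) ↔ (U ∨ S))))) ∧ (S → U)) ⊕ (U ⊕ S) = True ⊕ False = True

True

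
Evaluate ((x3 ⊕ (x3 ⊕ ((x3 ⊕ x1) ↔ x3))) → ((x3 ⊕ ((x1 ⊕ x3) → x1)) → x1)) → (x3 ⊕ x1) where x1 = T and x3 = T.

Substituting x1=T, x3=T:
x3 ⊕ x1 = T ⊕ T = F
(x3 ⊕ x1) ↔ x3 = F ↔ T = F
x3 ⊕ ((x3 ⊕ x1) ↔ x3) = T ⊕ F = T
x3 ⊕ (x3 ⊕ ((x3 ⊕ x1) ↔ x3)) = T ⊕ T = F
x1 ⊕ x3 = T ⊕ T = F
(x1 ⊕ x3) → x1 = F → T = T
x3 ⊕ ((x1 ⊕ x3) → x1) = T ⊕ T = F
(x3 ⊕ ((x1 ⊕ x3) → x1)) → x1 = F → T = T
(x3 ⊕ (x3 ⊕ ((x3 ⊕ x1) ↔ x3))) → ((x3 ⊕ ((x1 ⊕ x3) → x1)) → x1) = F → T = T
x3 ⊕ x1 = T ⊕ T = F
((x3 ⊕ (x3 ⊕ ((x3 ⊕ x1) ↔ x3))) → ((x3 ⊕ ((x1 ⊕ x3) → x1)) → x1)) → (x3 ⊕ x1) = T → F = F

F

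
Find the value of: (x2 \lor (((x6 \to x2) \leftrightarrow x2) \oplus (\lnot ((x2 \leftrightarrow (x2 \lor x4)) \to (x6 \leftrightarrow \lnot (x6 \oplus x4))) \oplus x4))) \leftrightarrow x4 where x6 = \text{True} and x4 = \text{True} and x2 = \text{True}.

x6 \to x2 = \text{True} \to \text{True} = \text{True}
(x6 \to x2) \leftrightarrow x2 = \text{True} \leftrightarrow \text{True} = \text{True}
x2 \lor x4 = \text{True} \lor \text{True} = \text{True}
x2 \leftrightarrow (x2 \lor x4) = \text{True} \leftrightarrow \text{True} = \text{True}
x6 \oplus x4 = \text{True} \oplus \text{True} = \text{False}
\lnot (x6 \oplus x4) = \lnot \text{False} = \text{True}
x6 \leftrightarrow \lnot (x6 \oplus x4) = \text{True} \leftrightarrow \text{True} = \text{True}
(x2 \leftrightarrow (x2 \lor x4)) \to (x6 \leftrightarrow \lnot (x6 \oplus x4)) = \text{True} \to \text{True} = \text{True}
\lnot ((x2 \leftrightarrow (x2 \lor x4)) \to (x6 \leftrightarrow \lnot (x6 \oplus x4))) = \lnot \text{True} = \text{False}
\lnot ((x2 \leftrightarrow (x2 \lor x4)) \to (x6 \leftrightarrow \lnot (x6 \oplus x4))) \oplus x4 = \text{False} \oplus \text{True} = \text{True}
((x6 \to x2) \leftrightarrow x2) \oplus (\lnot ((x2 \leftrightarrow (x2 \lor x4)) \to (x6 \leftrightarrow \lnot (x6 \oplus x4))) \oplus x4) = \text{True} \oplus \text{True} = \text{False}
x2 \lor (((x6 \to x2) \leftrightarrow x2) \oplus (\lnot ((x2 \leftrightarrow (x2 \lor x4)) \to (x6 \leftrightarrow \lnot (x6 \oplus x4))) \oplus x4)) = \text{True} \lor \text{False} = \text{True}
(x2 \lor (((x6 \to x2) \leftrightarrow x2) \oplus (\lnot ((x2 \leftrightarrow (x2 \lor x4)) \to (x6 \leftrightarrow \lnot (x6 \oplus x4))) \oplus x4))) \leftrightarrow x4 = \text{True} \leftrightarrow \text{True} = \text{True}

\text{True}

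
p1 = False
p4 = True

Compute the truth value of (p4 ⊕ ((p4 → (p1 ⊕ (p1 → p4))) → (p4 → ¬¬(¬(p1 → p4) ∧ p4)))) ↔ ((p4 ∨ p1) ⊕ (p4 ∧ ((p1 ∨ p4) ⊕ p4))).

p1 → p4 = False → True = True
p1 ⊕ (p1 → p4) = False ⊕ True = True
p4 → (p1 ⊕ (p1 → p4)) = True → True = True
p1 → p4 = False → True = True
¬(p1 → p4) = ¬True = False
¬(p1 → p4) ∧ p4 = False ∧ True = False
¬(¬(p1 → p4) ∧ p4) = ¬False = True
¬¬(¬(p1 → p4) ∧ p4) = ¬True = False
p4 → ¬¬(¬(p1 → p4) ∧ p4) = True → False = False
(p4 → (p1 ⊕ (p1 → p4))) → (p4 → ¬¬(¬(p1 → p4) ∧ p4)) = True → False = False
p4 ⊕ ((p4 → (p1 ⊕ (p1 → p4))) → (p4 → ¬¬(¬(p1 → p4) ∧ p4))) = True ⊕ False = True
p4 ∨ p1 = True ∨ False = True
p1 ∨ p4 = False ∨ True = True
(p1 ∨ p4) ⊕ p4 = True ⊕ True = False
p4 ∧ ((p1 ∨ p4) ⊕ p4) = True ∧ False = False
(p4 ∨ p1) ⊕ (p4 ∧ ((p1 ∨ p4) ⊕ p4)) = True ⊕ False = True
(p4 ⊕ ((p4 → (p1 ⊕ (p1 → p4))) → (p4 → ¬¬(¬(p1 → p4) ∧ p4)))) ↔ ((p4 ∨ p1) ⊕ (p4 ∧ ((p1 ∨ p4) ⊕ p4))) = True ↔ True = True

True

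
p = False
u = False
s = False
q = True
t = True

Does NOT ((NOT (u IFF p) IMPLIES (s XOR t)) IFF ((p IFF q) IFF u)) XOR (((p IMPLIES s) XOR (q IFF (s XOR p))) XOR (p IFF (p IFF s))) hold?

Substituting p=False, u=False, s=False, q=True, t=True:
u IFF p = False IFF False = True
NOT (u IFF p) = NOT True = False
s XOR t = False XOR True = True
NOT (u IFF p) IMPLIES (s XOR t) = False IMPLIES True = True
p IFF q = False IFF True = False
(p IFF q) IFF u = False IFF False = True
(NOT (u IFF p) IMPLIES (s XOR t)) IFF ((p IFF q) IFF u) = True IFF True = True
NOT ((NOT (u IFF p) IMPLIES (s XOR t)) IFF ((p IFF q) IFF u)) = NOT True = False
p IMPLIES s = False IMPLIES False = True
s XOR p = False XOR False = False
q IFF (s XOR p) = True IFF False = False
(p IMPLIES s) XOR (q IFF (s XOR p)) = True XOR False = True
p IFF s = False IFF False = True
p IFF (p IFF s) = False IFF True = False
((p IMPLIES s) XOR (q IFF (s XOR p))) XOR (p IFF (p IFF s)) = True XOR False = True
NOT ((NOT (u IFF p) IMPLIES (s XOR t)) IFF ((p IFF q) IFF u)) XOR (((p IMPLIES s) XOR (q IFF (s XOR p))) XOR (p IFF (p IFF s))) = False XOR True = True

True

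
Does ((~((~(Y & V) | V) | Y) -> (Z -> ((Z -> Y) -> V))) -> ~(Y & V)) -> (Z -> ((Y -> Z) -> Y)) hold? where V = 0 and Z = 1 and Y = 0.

Y & V = 0 & 0 = 0
~(Y & V) = ~0 = 1
~(Y & V) | V = 1 | 0 = 1
(~(Y & V) | V) | Y = 1 | 0 = 1
~((~(Y & V) | V) | Y) = ~1 = 0
Z -> Y = 1 -> 0 = 0
(Z -> Y) -> V = 0 -> 0 = 1
Z -> ((Z -> Y) -> V) = 1 -> 1 = 1
~((~(Y & V) | V) | Y) -> (Z -> ((Z -> Y) -> V)) = 0 -> 1 = 1
Y & V = 0 & 0 = 0
~(Y & V) = ~0 = 1
(~((~(Y & V) | V) | Y) -> (Z -> ((Z -> Y) -> V))) -> ~(Y & V) = 1 -> 1 = 1
Y -> Z = 0 -> 1 = 1
(Y -> Z) -> Y = 1 -> 0 = 0
Z -> ((Y -> Z) -> Y) = 1 -> 0 = 0
((~((~(Y & V) | V) | Y) -> (Z -> ((Z -> Y) -> V))) -> ~(Y & V)) -> (Z -> ((Y -> Z) -> Y)) = 1 -> 0 = 0

0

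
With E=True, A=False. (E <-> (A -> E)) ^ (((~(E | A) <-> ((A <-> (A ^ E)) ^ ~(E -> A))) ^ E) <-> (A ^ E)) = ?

False

A -> E = False -> True = True
E <-> (A -> E) = True <-> True = True
E | A = True | False = True
~(E | A) = ~True = False
A ^ E = False ^ True = True
A <-> (A ^ E) = False <-> True = False
E -> A = True -> False = False
~(E -> A) = ~False = True
(A <-> (A ^ E)) ^ ~(E -> A) = False ^ True = True
~(E | A) <-> ((A <-> (A ^ E)) ^ ~(E -> A)) = False <-> True = False
(~(E | A) <-> ((A <-> (A ^ E)) ^ ~(E -> A))) ^ E = False ^ True = True
A ^ E = False ^ True = True
((~(E | A) <-> ((A <-> (A ^ E)) ^ ~(E -> A))) ^ E) <-> (A ^ E) = True <-> True = True
(E <-> (A -> E)) ^ (((~(E | A) <-> ((A <-> (A ^ E)) ^ ~(E -> A))) ^ E) <-> (A ^ E)) = True ^ True = False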